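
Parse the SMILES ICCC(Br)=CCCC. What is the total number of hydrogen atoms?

Walk through each heavy atom and fill implicit hydrogens from standard valence (C 4, N 3, O 2, S 2, halogen 1):
  atom 1: I (halogen, monovalent) → 0 H
  atom 2: C, bond orders sum to 2 (valence 4) → 2 H
  atom 3: C, bond orders sum to 2 (valence 4) → 2 H
  atom 4: C, bond orders sum to 4 (valence 4) → 0 H
  atom 5: Br (halogen, monovalent) → 0 H
  atom 6: C, bond orders sum to 3 (valence 4) → 1 H
  atom 7: C, bond orders sum to 2 (valence 4) → 2 H
  atom 8: C, bond orders sum to 2 (valence 4) → 2 H
  atom 9: C, bond orders sum to 1 (valence 4) → 3 H
Total hydrogens: 12.

12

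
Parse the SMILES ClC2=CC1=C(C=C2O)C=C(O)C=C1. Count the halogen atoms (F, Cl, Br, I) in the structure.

Halogen atoms appear at heavy-atom position 1 (1×Cl).
Other groups present: 2 hydroxyl.
Halogen count: 1.

1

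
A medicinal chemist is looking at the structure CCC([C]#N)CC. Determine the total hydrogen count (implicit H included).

Walk through each heavy atom and fill implicit hydrogens from standard valence (C 4, N 3, O 2, S 2, halogen 1):
  atom 1: C, bond orders sum to 1 (valence 4) → 3 H
  atom 2: C, bond orders sum to 2 (valence 4) → 2 H
  atom 3: C, bond orders sum to 3 (valence 4) → 1 H
  atom 4: C with explicit H count 0
  atom 5: N, bond orders sum to 3 (valence 3) → 0 H
  atom 6: C, bond orders sum to 2 (valence 4) → 2 H
  atom 7: C, bond orders sum to 1 (valence 4) → 3 H
Total hydrogens: 11.

11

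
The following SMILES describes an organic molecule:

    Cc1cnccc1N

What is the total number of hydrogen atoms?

Walk through each heavy atom and fill implicit hydrogens from standard valence (C 4, N 3, O 2, S 2, halogen 1); for lowercase aromatic atoms, an aromatic c carries 1 H when it has two neighbours and 0 H with three, and aromatic n carries 0 H:
  atom 1: C, bond orders sum to 1 (valence 4) → 3 H
  atom 2: aromatic c, 3 neighbours → 0 H
  atom 3: aromatic c, 2 neighbours → 1 H
  atom 4: aromatic n, 2 neighbours → 0 H
  atom 5: aromatic c, 2 neighbours → 1 H
  atom 6: aromatic c, 2 neighbours → 1 H
  atom 7: aromatic c, 3 neighbours → 0 H
  atom 8: N, bond orders sum to 1 (valence 3) → 2 H
Total hydrogens: 8.

8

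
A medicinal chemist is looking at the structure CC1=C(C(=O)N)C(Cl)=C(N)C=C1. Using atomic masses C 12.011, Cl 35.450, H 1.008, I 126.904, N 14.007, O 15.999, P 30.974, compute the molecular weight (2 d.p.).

First, the molecular formula is C8H9ClN2O (counting implicit H from valence).
  C: 8 × 12.011 = 96.088
  Cl: 1 × 35.450 = 35.450
  H: 9 × 1.008 = 9.072
  N: 2 × 14.007 = 28.014
  O: 1 × 15.999 = 15.999
Sum: 8×12.011 + 1×35.450 + 9×1.008 + 2×14.007 + 1×15.999 = 184.623 → 184.62 g/mol.

184.62 g/mol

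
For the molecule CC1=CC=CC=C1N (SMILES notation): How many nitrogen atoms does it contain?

1

Scan the SMILES for N atoms (remember two-letter symbols like Cl and Br are single atoms).
Nitrogen count: 1.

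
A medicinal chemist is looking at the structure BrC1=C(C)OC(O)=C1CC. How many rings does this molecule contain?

1

In SMILES, each pair of matching ring-closure digits denotes one ring-closing bond; the number of such bonds equals the number of independent rings.
Ring-closure bonds here: 1.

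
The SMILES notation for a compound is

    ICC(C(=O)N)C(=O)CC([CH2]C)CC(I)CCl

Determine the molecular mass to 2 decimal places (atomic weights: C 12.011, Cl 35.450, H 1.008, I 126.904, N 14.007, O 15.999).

485.53 g/mol

First, the molecular formula is C11H18ClI2NO2 (counting implicit H from valence).
  C: 11 × 12.011 = 132.121
  Cl: 1 × 35.450 = 35.450
  H: 18 × 1.008 = 18.144
  I: 2 × 126.904 = 253.808
  N: 1 × 14.007 = 14.007
  O: 2 × 15.999 = 31.998
Sum: 11×12.011 + 1×35.450 + 18×1.008 + 2×126.904 + 1×14.007 + 2×15.999 = 485.528 → 485.53 g/mol.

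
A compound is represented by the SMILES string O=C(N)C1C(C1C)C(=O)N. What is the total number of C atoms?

6

Count every carbon token in the SMILES (each C, including those in ring-closure positions and inside branches).
Carbon count: 6.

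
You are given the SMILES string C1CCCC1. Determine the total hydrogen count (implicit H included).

10

Walk through each heavy atom and fill implicit hydrogens from standard valence (C 4, N 3, O 2, S 2, halogen 1):
  atom 1: C, bond orders sum to 2 (valence 4) → 2 H
  atom 2: C, bond orders sum to 2 (valence 4) → 2 H
  atom 3: C, bond orders sum to 2 (valence 4) → 2 H
  atom 4: C, bond orders sum to 2 (valence 4) → 2 H
  atom 5: C, bond orders sum to 2 (valence 4) → 2 H
Total hydrogens: 10.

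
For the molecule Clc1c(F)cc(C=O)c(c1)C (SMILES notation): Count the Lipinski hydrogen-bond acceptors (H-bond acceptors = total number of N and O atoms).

N atoms: 0; O atoms: 1.
Lipinski HBA = 0 + 1 = 1.

1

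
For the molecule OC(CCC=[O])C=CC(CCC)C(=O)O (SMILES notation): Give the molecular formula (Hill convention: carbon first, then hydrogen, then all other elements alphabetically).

C11H18O4

Walk through each heavy atom and fill implicit hydrogens from standard valence (C 4, N 3, O 2, S 2, halogen 1):
  atom 1: O, bond orders sum to 1 (valence 2) → 1 H
  atom 2: C, bond orders sum to 3 (valence 4) → 1 H
  atom 3: C, bond orders sum to 2 (valence 4) → 2 H
  atom 4: C, bond orders sum to 2 (valence 4) → 2 H
  atom 5: C, bond orders sum to 3 (valence 4) → 1 H
  atom 6: O with explicit H count 0
  atom 7: C, bond orders sum to 3 (valence 4) → 1 H
  atom 8: C, bond orders sum to 3 (valence 4) → 1 H
  atom 9: C, bond orders sum to 3 (valence 4) → 1 H
  atom 10: C, bond orders sum to 2 (valence 4) → 2 H
  atom 11: C, bond orders sum to 2 (valence 4) → 2 H
  atom 12: C, bond orders sum to 1 (valence 4) → 3 H
  atom 13: C, bond orders sum to 4 (valence 4) → 0 H
  atom 14: O, bond orders sum to 2 (valence 2) → 0 H
  atom 15: O, bond orders sum to 1 (valence 2) → 1 H
Totals → C:11, H:18, O:4.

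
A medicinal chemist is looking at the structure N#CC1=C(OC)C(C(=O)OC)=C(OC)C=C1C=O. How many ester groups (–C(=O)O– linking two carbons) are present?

1

The ester motif appears at heavy-atom position 8 in the SMILES.
Other groups present: 1 aldehyde, 2 ether, 1 nitrile.
Ester count: 1.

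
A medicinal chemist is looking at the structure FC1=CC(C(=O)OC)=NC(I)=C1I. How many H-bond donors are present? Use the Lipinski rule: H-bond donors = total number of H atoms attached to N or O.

Donors: find every N or O and count the H atoms it carries.
  atom 6 (O): bond orders sum to 2 → 0 H
  atom 7 (O): bond orders sum to 2 → 0 H
  atom 9 (N): bond orders sum to 3 → 0 H
Lipinski HBD = 0.

0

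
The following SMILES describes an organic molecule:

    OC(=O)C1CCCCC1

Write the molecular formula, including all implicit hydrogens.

C7H12O2

Walk through each heavy atom and fill implicit hydrogens from standard valence (C 4, N 3, O 2, S 2, halogen 1):
  atom 1: O, bond orders sum to 1 (valence 2) → 1 H
  atom 2: C, bond orders sum to 4 (valence 4) → 0 H
  atom 3: O, bond orders sum to 2 (valence 2) → 0 H
  atom 4: C, bond orders sum to 3 (valence 4) → 1 H
  atom 5: C, bond orders sum to 2 (valence 4) → 2 H
  atom 6: C, bond orders sum to 2 (valence 4) → 2 H
  atom 7: C, bond orders sum to 2 (valence 4) → 2 H
  atom 8: C, bond orders sum to 2 (valence 4) → 2 H
  atom 9: C, bond orders sum to 2 (valence 4) → 2 H
Totals → C:7, H:12, O:2.
In Hill order: C7H12O2.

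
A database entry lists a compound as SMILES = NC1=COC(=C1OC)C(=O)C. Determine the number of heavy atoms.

Every atom symbol written in the SMILES (organic subset) is one heavy atom; implicit H are not written.
Heavy atoms by element → C:7, N:1, O:3.
Total: 11.

11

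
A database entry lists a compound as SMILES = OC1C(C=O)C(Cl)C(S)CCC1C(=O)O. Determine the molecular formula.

C9H13ClO4S

Walk through each heavy atom and fill implicit hydrogens from standard valence (C 4, N 3, O 2, S 2, halogen 1):
  atom 1: O, bond orders sum to 1 (valence 2) → 1 H
  atom 2: C, bond orders sum to 3 (valence 4) → 1 H
  atom 3: C, bond orders sum to 3 (valence 4) → 1 H
  atom 4: C, bond orders sum to 3 (valence 4) → 1 H
  atom 5: O, bond orders sum to 2 (valence 2) → 0 H
  atom 6: C, bond orders sum to 3 (valence 4) → 1 H
  atom 7: Cl (halogen, monovalent) → 0 H
  atom 8: C, bond orders sum to 3 (valence 4) → 1 H
  atom 9: S, bond orders sum to 1 (valence 2) → 1 H
  atom 10: C, bond orders sum to 2 (valence 4) → 2 H
  atom 11: C, bond orders sum to 2 (valence 4) → 2 H
  atom 12: C, bond orders sum to 3 (valence 4) → 1 H
  atom 13: C, bond orders sum to 4 (valence 4) → 0 H
  atom 14: O, bond orders sum to 2 (valence 2) → 0 H
  atom 15: O, bond orders sum to 1 (valence 2) → 1 H
Totals → C:9, H:13, Cl:1, O:4, S:1.
In Hill order: C9H13ClO4S.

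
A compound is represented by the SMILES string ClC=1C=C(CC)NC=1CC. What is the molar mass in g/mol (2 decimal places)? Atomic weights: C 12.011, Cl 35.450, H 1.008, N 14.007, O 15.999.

First, the molecular formula is C8H12ClN (counting implicit H from valence).
  C: 8 × 12.011 = 96.088
  Cl: 1 × 35.450 = 35.450
  H: 12 × 1.008 = 12.096
  N: 1 × 14.007 = 14.007
Sum: 8×12.011 + 1×35.450 + 12×1.008 + 1×14.007 = 157.641 → 157.64 g/mol.

157.64 g/mol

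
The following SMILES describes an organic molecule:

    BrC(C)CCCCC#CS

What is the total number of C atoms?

Count every carbon token in the SMILES (each C, including those in ring-closure positions and inside branches).
Carbon count: 8.

8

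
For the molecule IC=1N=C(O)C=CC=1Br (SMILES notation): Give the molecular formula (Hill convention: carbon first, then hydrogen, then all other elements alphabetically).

C5H3BrINO

Walk through each heavy atom and fill implicit hydrogens from standard valence (C 4, N 3, O 2, S 2, halogen 1):
  atom 1: I (halogen, monovalent) → 0 H
  atom 2: C, bond orders sum to 4 (valence 4) → 0 H
  atom 3: N, bond orders sum to 3 (valence 3) → 0 H
  atom 4: C, bond orders sum to 4 (valence 4) → 0 H
  atom 5: O, bond orders sum to 1 (valence 2) → 1 H
  atom 6: C, bond orders sum to 3 (valence 4) → 1 H
  atom 7: C, bond orders sum to 3 (valence 4) → 1 H
  atom 8: C, bond orders sum to 4 (valence 4) → 0 H
  atom 9: Br (halogen, monovalent) → 0 H
Totals → C:5, H:3, Br:1, I:1, N:1, O:1.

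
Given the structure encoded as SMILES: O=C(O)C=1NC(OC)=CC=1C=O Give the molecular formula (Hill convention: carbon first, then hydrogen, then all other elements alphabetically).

Walk through each heavy atom and fill implicit hydrogens from standard valence (C 4, N 3, O 2, S 2, halogen 1):
  atom 1: O, bond orders sum to 2 (valence 2) → 0 H
  atom 2: C, bond orders sum to 4 (valence 4) → 0 H
  atom 3: O, bond orders sum to 1 (valence 2) → 1 H
  atom 4: C, bond orders sum to 4 (valence 4) → 0 H
  atom 5: N, bond orders sum to 2 (valence 3) → 1 H
  atom 6: C, bond orders sum to 4 (valence 4) → 0 H
  atom 7: O, bond orders sum to 2 (valence 2) → 0 H
  atom 8: C, bond orders sum to 1 (valence 4) → 3 H
  atom 9: C, bond orders sum to 3 (valence 4) → 1 H
  atom 10: C, bond orders sum to 4 (valence 4) → 0 H
  atom 11: C, bond orders sum to 3 (valence 4) → 1 H
  atom 12: O, bond orders sum to 2 (valence 2) → 0 H
Totals → C:7, H:7, N:1, O:4.
In Hill order: C7H7NO4.

C7H7NO4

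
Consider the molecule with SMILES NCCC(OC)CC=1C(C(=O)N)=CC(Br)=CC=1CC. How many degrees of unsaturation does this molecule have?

Degree of unsaturation = (number of rings) + (number of π bonds).
Ring closures in the SMILES: 1.
π bonds: 4 double bonds (each 1 DoU) → 4 DoU from unsaturation.
Total DoU = 1 + 4 = 5.

5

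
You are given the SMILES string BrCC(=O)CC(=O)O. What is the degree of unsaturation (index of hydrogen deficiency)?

2

Degree of unsaturation = (number of rings) + (number of π bonds).
Ring closures in the SMILES: 0.
π bonds: 2 double bonds (each 1 DoU) → 2 DoU from unsaturation.
Total DoU = 0 + 2 = 2.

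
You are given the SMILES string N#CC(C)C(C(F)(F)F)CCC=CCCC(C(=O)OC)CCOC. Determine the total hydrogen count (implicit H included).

26

Walk through each heavy atom and fill implicit hydrogens from standard valence (C 4, N 3, O 2, S 2, halogen 1):
  atom 1: N, bond orders sum to 3 (valence 3) → 0 H
  atom 2: C, bond orders sum to 4 (valence 4) → 0 H
  atom 3: C, bond orders sum to 3 (valence 4) → 1 H
  atom 4: C, bond orders sum to 1 (valence 4) → 3 H
  atom 5: C, bond orders sum to 3 (valence 4) → 1 H
  atom 6: C, bond orders sum to 4 (valence 4) → 0 H
  atom 7: F (halogen, monovalent) → 0 H
  atom 8: F (halogen, monovalent) → 0 H
  atom 9: F (halogen, monovalent) → 0 H
  atom 10: C, bond orders sum to 2 (valence 4) → 2 H
  atom 11: C, bond orders sum to 2 (valence 4) → 2 H
  atom 12: C, bond orders sum to 3 (valence 4) → 1 H
  atom 13: C, bond orders sum to 3 (valence 4) → 1 H
  atom 14: C, bond orders sum to 2 (valence 4) → 2 H
  atom 15: C, bond orders sum to 2 (valence 4) → 2 H
  atom 16: C, bond orders sum to 3 (valence 4) → 1 H
  atom 17: C, bond orders sum to 4 (valence 4) → 0 H
  atom 18: O, bond orders sum to 2 (valence 2) → 0 H
  atom 19: O, bond orders sum to 2 (valence 2) → 0 H
  atom 20: C, bond orders sum to 1 (valence 4) → 3 H
  atom 21: C, bond orders sum to 2 (valence 4) → 2 H
  atom 22: C, bond orders sum to 2 (valence 4) → 2 H
  atom 23: O, bond orders sum to 2 (valence 2) → 0 H
  atom 24: C, bond orders sum to 1 (valence 4) → 3 H
Total hydrogens: 26.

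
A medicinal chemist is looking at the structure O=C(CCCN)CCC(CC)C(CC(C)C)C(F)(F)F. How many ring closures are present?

In SMILES, each pair of matching ring-closure digits denotes one ring-closing bond; the number of such bonds equals the number of independent rings.
Ring-closure bonds here: 0.

0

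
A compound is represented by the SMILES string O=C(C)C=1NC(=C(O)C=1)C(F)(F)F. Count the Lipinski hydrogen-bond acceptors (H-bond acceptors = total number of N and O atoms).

3

N atoms: 1; O atoms: 2.
Lipinski HBA = 1 + 2 = 3.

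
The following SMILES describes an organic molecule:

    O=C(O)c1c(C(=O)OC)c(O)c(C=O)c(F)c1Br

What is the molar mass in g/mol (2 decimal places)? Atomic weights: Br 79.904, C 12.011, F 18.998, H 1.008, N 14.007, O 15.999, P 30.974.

321.05 g/mol

First, the molecular formula is C10H6BrFO6 (counting implicit H from valence).
  Br: 1 × 79.904 = 79.904
  C: 10 × 12.011 = 120.110
  F: 1 × 18.998 = 18.998
  H: 6 × 1.008 = 6.048
  O: 6 × 15.999 = 95.994
Sum: 1×79.904 + 10×12.011 + 1×18.998 + 6×1.008 + 6×15.999 = 321.054 → 321.05 g/mol.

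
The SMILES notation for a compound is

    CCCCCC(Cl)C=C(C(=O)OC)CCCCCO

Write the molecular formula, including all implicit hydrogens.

C15H27ClO3

Walk through each heavy atom and fill implicit hydrogens from standard valence (C 4, N 3, O 2, S 2, halogen 1):
  atom 1: C, bond orders sum to 1 (valence 4) → 3 H
  atom 2: C, bond orders sum to 2 (valence 4) → 2 H
  atom 3: C, bond orders sum to 2 (valence 4) → 2 H
  atom 4: C, bond orders sum to 2 (valence 4) → 2 H
  atom 5: C, bond orders sum to 2 (valence 4) → 2 H
  atom 6: C, bond orders sum to 3 (valence 4) → 1 H
  atom 7: Cl (halogen, monovalent) → 0 H
  atom 8: C, bond orders sum to 3 (valence 4) → 1 H
  atom 9: C, bond orders sum to 4 (valence 4) → 0 H
  atom 10: C, bond orders sum to 4 (valence 4) → 0 H
  atom 11: O, bond orders sum to 2 (valence 2) → 0 H
  atom 12: O, bond orders sum to 2 (valence 2) → 0 H
  atom 13: C, bond orders sum to 1 (valence 4) → 3 H
  atom 14: C, bond orders sum to 2 (valence 4) → 2 H
  atom 15: C, bond orders sum to 2 (valence 4) → 2 H
  atom 16: C, bond orders sum to 2 (valence 4) → 2 H
  atom 17: C, bond orders sum to 2 (valence 4) → 2 H
  atom 18: C, bond orders sum to 2 (valence 4) → 2 H
  atom 19: O, bond orders sum to 1 (valence 2) → 1 H
Totals → C:15, H:27, Cl:1, O:3.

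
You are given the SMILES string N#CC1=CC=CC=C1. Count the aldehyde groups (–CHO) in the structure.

Scan the SMILES for the aldehyde motif — none present.
Groups that are present: 1 nitrile.

0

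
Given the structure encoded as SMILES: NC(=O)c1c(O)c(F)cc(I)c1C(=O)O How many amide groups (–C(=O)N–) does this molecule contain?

1

The amide motif appears at heavy-atom position 2 in the SMILES.
Other groups present: 1 carboxylic acid, 1 hydroxyl.
Amide count: 1.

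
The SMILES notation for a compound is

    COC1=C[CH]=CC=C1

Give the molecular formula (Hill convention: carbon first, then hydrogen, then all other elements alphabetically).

C7H8O

Walk through each heavy atom and fill implicit hydrogens from standard valence (C 4, N 3, O 2, S 2, halogen 1):
  atom 1: C, bond orders sum to 1 (valence 4) → 3 H
  atom 2: O, bond orders sum to 2 (valence 2) → 0 H
  atom 3: C, bond orders sum to 4 (valence 4) → 0 H
  atom 4: C, bond orders sum to 3 (valence 4) → 1 H
  atom 5: C with explicit H count 1
  atom 6: C, bond orders sum to 3 (valence 4) → 1 H
  atom 7: C, bond orders sum to 3 (valence 4) → 1 H
  atom 8: C, bond orders sum to 3 (valence 4) → 1 H
Totals → C:7, H:8, O:1.
In Hill order: C7H8O.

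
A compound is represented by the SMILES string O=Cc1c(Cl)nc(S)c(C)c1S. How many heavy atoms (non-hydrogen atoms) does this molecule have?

Every atom symbol written in the SMILES (organic subset) is one heavy atom; implicit H are not written.
Heavy atoms by element → C:7, Cl:1, N:1, O:1, S:2.
Total: 12.

12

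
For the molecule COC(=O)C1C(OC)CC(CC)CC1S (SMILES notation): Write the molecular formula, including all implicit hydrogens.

Walk through each heavy atom and fill implicit hydrogens from standard valence (C 4, N 3, O 2, S 2, halogen 1):
  atom 1: C, bond orders sum to 1 (valence 4) → 3 H
  atom 2: O, bond orders sum to 2 (valence 2) → 0 H
  atom 3: C, bond orders sum to 4 (valence 4) → 0 H
  atom 4: O, bond orders sum to 2 (valence 2) → 0 H
  atom 5: C, bond orders sum to 3 (valence 4) → 1 H
  atom 6: C, bond orders sum to 3 (valence 4) → 1 H
  atom 7: O, bond orders sum to 2 (valence 2) → 0 H
  atom 8: C, bond orders sum to 1 (valence 4) → 3 H
  atom 9: C, bond orders sum to 2 (valence 4) → 2 H
  atom 10: C, bond orders sum to 3 (valence 4) → 1 H
  atom 11: C, bond orders sum to 2 (valence 4) → 2 H
  atom 12: C, bond orders sum to 1 (valence 4) → 3 H
  atom 13: C, bond orders sum to 2 (valence 4) → 2 H
  atom 14: C, bond orders sum to 3 (valence 4) → 1 H
  atom 15: S, bond orders sum to 1 (valence 2) → 1 H
Totals → C:11, H:20, O:3, S:1.

C11H20O3S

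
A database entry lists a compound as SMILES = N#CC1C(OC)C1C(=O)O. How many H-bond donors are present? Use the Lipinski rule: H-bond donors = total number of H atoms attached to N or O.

Donors: find every N or O and count the H atoms it carries.
  atom 1 (N): bond orders sum to 3 → 0 H
  atom 5 (O): bond orders sum to 2 → 0 H
  atom 9 (O): bond orders sum to 2 → 0 H
  atom 10 (O): bond orders sum to 1 → 1 H
Lipinski HBD = 1.

1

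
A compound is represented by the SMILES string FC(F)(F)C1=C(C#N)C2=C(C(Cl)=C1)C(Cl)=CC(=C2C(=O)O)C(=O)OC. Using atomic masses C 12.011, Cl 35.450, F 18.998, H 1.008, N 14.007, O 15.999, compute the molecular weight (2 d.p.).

392.11 g/mol

First, the molecular formula is C15H6Cl2F3NO4 (counting implicit H from valence).
  C: 15 × 12.011 = 180.165
  Cl: 2 × 35.450 = 70.900
  F: 3 × 18.998 = 56.994
  H: 6 × 1.008 = 6.048
  N: 1 × 14.007 = 14.007
  O: 4 × 15.999 = 63.996
Sum: 15×12.011 + 2×35.450 + 3×18.998 + 6×1.008 + 1×14.007 + 4×15.999 = 392.110 → 392.11 g/mol.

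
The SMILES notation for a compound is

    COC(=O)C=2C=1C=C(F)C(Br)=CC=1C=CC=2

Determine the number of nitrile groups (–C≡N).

Scan the SMILES for the nitrile motif — none present.
Groups that are present: 1 ester.

0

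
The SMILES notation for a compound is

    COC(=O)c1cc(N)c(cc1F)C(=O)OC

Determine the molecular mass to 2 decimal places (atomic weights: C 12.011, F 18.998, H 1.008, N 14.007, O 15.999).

First, the molecular formula is C10H10FNO4 (counting implicit H from valence).
  C: 10 × 12.011 = 120.110
  F: 1 × 18.998 = 18.998
  H: 10 × 1.008 = 10.080
  N: 1 × 14.007 = 14.007
  O: 4 × 15.999 = 63.996
Sum: 10×12.011 + 1×18.998 + 10×1.008 + 1×14.007 + 4×15.999 = 227.191 → 227.19 g/mol.

227.19 g/mol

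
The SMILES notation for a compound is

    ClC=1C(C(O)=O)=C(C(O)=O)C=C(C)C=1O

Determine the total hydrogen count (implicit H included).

7

Walk through each heavy atom and fill implicit hydrogens from standard valence (C 4, N 3, O 2, S 2, halogen 1):
  atom 1: Cl (halogen, monovalent) → 0 H
  atom 2: C, bond orders sum to 4 (valence 4) → 0 H
  atom 3: C, bond orders sum to 4 (valence 4) → 0 H
  atom 4: C, bond orders sum to 4 (valence 4) → 0 H
  atom 5: O, bond orders sum to 1 (valence 2) → 1 H
  atom 6: O, bond orders sum to 2 (valence 2) → 0 H
  atom 7: C, bond orders sum to 4 (valence 4) → 0 H
  atom 8: C, bond orders sum to 4 (valence 4) → 0 H
  atom 9: O, bond orders sum to 1 (valence 2) → 1 H
  atom 10: O, bond orders sum to 2 (valence 2) → 0 H
  atom 11: C, bond orders sum to 3 (valence 4) → 1 H
  atom 12: C, bond orders sum to 4 (valence 4) → 0 H
  atom 13: C, bond orders sum to 1 (valence 4) → 3 H
  atom 14: C, bond orders sum to 4 (valence 4) → 0 H
  atom 15: O, bond orders sum to 1 (valence 2) → 1 H
Total hydrogens: 7.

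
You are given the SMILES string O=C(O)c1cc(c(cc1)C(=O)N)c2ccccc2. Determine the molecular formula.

C14H11NO3

Walk through each heavy atom and fill implicit hydrogens from standard valence (C 4, N 3, O 2, S 2, halogen 1); for lowercase aromatic atoms, an aromatic c carries 1 H when it has two neighbours and 0 H with three, and aromatic n carries 0 H:
  atom 1: O, bond orders sum to 2 (valence 2) → 0 H
  atom 2: C, bond orders sum to 4 (valence 4) → 0 H
  atom 3: O, bond orders sum to 1 (valence 2) → 1 H
  atom 4: aromatic c, 3 neighbours → 0 H
  atom 5: aromatic c, 2 neighbours → 1 H
  atom 6: aromatic c, 3 neighbours → 0 H
  atom 7: aromatic c, 3 neighbours → 0 H
  atom 8: aromatic c, 2 neighbours → 1 H
  atom 9: aromatic c, 2 neighbours → 1 H
  atom 10: C, bond orders sum to 4 (valence 4) → 0 H
  atom 11: O, bond orders sum to 2 (valence 2) → 0 H
  atom 12: N, bond orders sum to 1 (valence 3) → 2 H
  atom 13: aromatic c, 3 neighbours → 0 H
  atom 14: aromatic c, 2 neighbours → 1 H
  atom 15: aromatic c, 2 neighbours → 1 H
  atom 16: aromatic c, 2 neighbours → 1 H
  atom 17: aromatic c, 2 neighbours → 1 H
  atom 18: aromatic c, 2 neighbours → 1 H
Totals → C:14, H:11, N:1, O:3.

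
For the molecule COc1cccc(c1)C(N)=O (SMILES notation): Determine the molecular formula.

Walk through each heavy atom and fill implicit hydrogens from standard valence (C 4, N 3, O 2, S 2, halogen 1); for lowercase aromatic atoms, an aromatic c carries 1 H when it has two neighbours and 0 H with three, and aromatic n carries 0 H:
  atom 1: C, bond orders sum to 1 (valence 4) → 3 H
  atom 2: O, bond orders sum to 2 (valence 2) → 0 H
  atom 3: aromatic c, 3 neighbours → 0 H
  atom 4: aromatic c, 2 neighbours → 1 H
  atom 5: aromatic c, 2 neighbours → 1 H
  atom 6: aromatic c, 2 neighbours → 1 H
  atom 7: aromatic c, 3 neighbours → 0 H
  atom 8: aromatic c, 2 neighbours → 1 H
  atom 9: C, bond orders sum to 4 (valence 4) → 0 H
  atom 10: N, bond orders sum to 1 (valence 3) → 2 H
  atom 11: O, bond orders sum to 2 (valence 2) → 0 H
Totals → C:8, H:9, N:1, O:2.

C8H9NO2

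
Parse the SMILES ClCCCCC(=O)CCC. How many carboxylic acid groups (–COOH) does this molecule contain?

Scan the SMILES for the carboxylic acid motif — none present.
Groups that are present: 1 ketone.

0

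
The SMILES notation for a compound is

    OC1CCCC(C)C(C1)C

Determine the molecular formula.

C9H18O

Walk through each heavy atom and fill implicit hydrogens from standard valence (C 4, N 3, O 2, S 2, halogen 1):
  atom 1: O, bond orders sum to 1 (valence 2) → 1 H
  atom 2: C, bond orders sum to 3 (valence 4) → 1 H
  atom 3: C, bond orders sum to 2 (valence 4) → 2 H
  atom 4: C, bond orders sum to 2 (valence 4) → 2 H
  atom 5: C, bond orders sum to 2 (valence 4) → 2 H
  atom 6: C, bond orders sum to 3 (valence 4) → 1 H
  atom 7: C, bond orders sum to 1 (valence 4) → 3 H
  atom 8: C, bond orders sum to 3 (valence 4) → 1 H
  atom 9: C, bond orders sum to 2 (valence 4) → 2 H
  atom 10: C, bond orders sum to 1 (valence 4) → 3 H
Totals → C:9, H:18, O:1.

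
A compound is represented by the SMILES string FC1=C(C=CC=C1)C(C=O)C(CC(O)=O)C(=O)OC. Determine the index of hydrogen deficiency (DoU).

Molecular formula: C13H13FO5.
DoU = (2C + 2 + N − H − X) / 2, where X is the halogen count and O/S are ignored.
    = (2·13 + 2 + 0 − 13 − 1) / 2 = 14 / 2 = 7.

7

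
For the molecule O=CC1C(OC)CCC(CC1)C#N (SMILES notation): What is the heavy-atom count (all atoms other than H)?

Every atom symbol written in the SMILES (organic subset) is one heavy atom; implicit H are not written.
Heavy atoms by element → C:10, N:1, O:2.
Total: 13.

13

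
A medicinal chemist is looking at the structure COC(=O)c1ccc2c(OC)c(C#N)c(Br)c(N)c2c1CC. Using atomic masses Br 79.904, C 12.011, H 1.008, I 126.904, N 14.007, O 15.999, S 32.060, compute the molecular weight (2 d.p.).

First, the molecular formula is C16H15BrN2O3 (counting implicit H from valence).
  Br: 1 × 79.904 = 79.904
  C: 16 × 12.011 = 192.176
  H: 15 × 1.008 = 15.120
  N: 2 × 14.007 = 28.014
  O: 3 × 15.999 = 47.997
Sum: 1×79.904 + 16×12.011 + 15×1.008 + 2×14.007 + 3×15.999 = 363.211 → 363.21 g/mol.

363.21 g/mol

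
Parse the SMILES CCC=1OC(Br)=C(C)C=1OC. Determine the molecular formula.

Walk through each heavy atom and fill implicit hydrogens from standard valence (C 4, N 3, O 2, S 2, halogen 1):
  atom 1: C, bond orders sum to 1 (valence 4) → 3 H
  atom 2: C, bond orders sum to 2 (valence 4) → 2 H
  atom 3: C, bond orders sum to 4 (valence 4) → 0 H
  atom 4: O, bond orders sum to 2 (valence 2) → 0 H
  atom 5: C, bond orders sum to 4 (valence 4) → 0 H
  atom 6: Br (halogen, monovalent) → 0 H
  atom 7: C, bond orders sum to 4 (valence 4) → 0 H
  atom 8: C, bond orders sum to 1 (valence 4) → 3 H
  atom 9: C, bond orders sum to 4 (valence 4) → 0 H
  atom 10: O, bond orders sum to 2 (valence 2) → 0 H
  atom 11: C, bond orders sum to 1 (valence 4) → 3 H
Totals → C:8, H:11, Br:1, O:2.
In Hill order: C8H11BrO2.

C8H11BrO2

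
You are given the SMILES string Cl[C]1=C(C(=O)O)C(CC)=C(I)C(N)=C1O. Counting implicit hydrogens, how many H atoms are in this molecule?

Walk through each heavy atom and fill implicit hydrogens from standard valence (C 4, N 3, O 2, S 2, halogen 1):
  atom 1: Cl (halogen, monovalent) → 0 H
  atom 2: C with explicit H count 0
  atom 3: C, bond orders sum to 4 (valence 4) → 0 H
  atom 4: C, bond orders sum to 4 (valence 4) → 0 H
  atom 5: O, bond orders sum to 2 (valence 2) → 0 H
  atom 6: O, bond orders sum to 1 (valence 2) → 1 H
  atom 7: C, bond orders sum to 4 (valence 4) → 0 H
  atom 8: C, bond orders sum to 2 (valence 4) → 2 H
  atom 9: C, bond orders sum to 1 (valence 4) → 3 H
  atom 10: C, bond orders sum to 4 (valence 4) → 0 H
  atom 11: I (halogen, monovalent) → 0 H
  atom 12: C, bond orders sum to 4 (valence 4) → 0 H
  atom 13: N, bond orders sum to 1 (valence 3) → 2 H
  atom 14: C, bond orders sum to 4 (valence 4) → 0 H
  atom 15: O, bond orders sum to 1 (valence 2) → 1 H
Total hydrogens: 9.

9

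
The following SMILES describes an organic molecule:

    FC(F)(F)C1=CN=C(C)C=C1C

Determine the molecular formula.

C8H8F3N

Walk through each heavy atom and fill implicit hydrogens from standard valence (C 4, N 3, O 2, S 2, halogen 1):
  atom 1: F (halogen, monovalent) → 0 H
  atom 2: C, bond orders sum to 4 (valence 4) → 0 H
  atom 3: F (halogen, monovalent) → 0 H
  atom 4: F (halogen, monovalent) → 0 H
  atom 5: C, bond orders sum to 4 (valence 4) → 0 H
  atom 6: C, bond orders sum to 3 (valence 4) → 1 H
  atom 7: N, bond orders sum to 3 (valence 3) → 0 H
  atom 8: C, bond orders sum to 4 (valence 4) → 0 H
  atom 9: C, bond orders sum to 1 (valence 4) → 3 H
  atom 10: C, bond orders sum to 3 (valence 4) → 1 H
  atom 11: C, bond orders sum to 4 (valence 4) → 0 H
  atom 12: C, bond orders sum to 1 (valence 4) → 3 H
Totals → C:8, H:8, F:3, N:1.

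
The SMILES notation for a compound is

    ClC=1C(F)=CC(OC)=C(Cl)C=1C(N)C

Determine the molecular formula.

Walk through each heavy atom and fill implicit hydrogens from standard valence (C 4, N 3, O 2, S 2, halogen 1):
  atom 1: Cl (halogen, monovalent) → 0 H
  atom 2: C, bond orders sum to 4 (valence 4) → 0 H
  atom 3: C, bond orders sum to 4 (valence 4) → 0 H
  atom 4: F (halogen, monovalent) → 0 H
  atom 5: C, bond orders sum to 3 (valence 4) → 1 H
  atom 6: C, bond orders sum to 4 (valence 4) → 0 H
  atom 7: O, bond orders sum to 2 (valence 2) → 0 H
  atom 8: C, bond orders sum to 1 (valence 4) → 3 H
  atom 9: C, bond orders sum to 4 (valence 4) → 0 H
  atom 10: Cl (halogen, monovalent) → 0 H
  atom 11: C, bond orders sum to 4 (valence 4) → 0 H
  atom 12: C, bond orders sum to 3 (valence 4) → 1 H
  atom 13: N, bond orders sum to 1 (valence 3) → 2 H
  atom 14: C, bond orders sum to 1 (valence 4) → 3 H
Totals → C:9, H:10, Cl:2, F:1, N:1, O:1.
In Hill order: C9H10Cl2FNO.

C9H10Cl2FNO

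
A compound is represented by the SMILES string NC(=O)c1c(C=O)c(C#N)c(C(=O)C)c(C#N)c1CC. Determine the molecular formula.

C14H11N3O3

Walk through each heavy atom and fill implicit hydrogens from standard valence (C 4, N 3, O 2, S 2, halogen 1); for lowercase aromatic atoms, an aromatic c carries 1 H when it has two neighbours and 0 H with three, and aromatic n carries 0 H:
  atom 1: N, bond orders sum to 1 (valence 3) → 2 H
  atom 2: C, bond orders sum to 4 (valence 4) → 0 H
  atom 3: O, bond orders sum to 2 (valence 2) → 0 H
  atom 4: aromatic c, 3 neighbours → 0 H
  atom 5: aromatic c, 3 neighbours → 0 H
  atom 6: C, bond orders sum to 3 (valence 4) → 1 H
  atom 7: O, bond orders sum to 2 (valence 2) → 0 H
  atom 8: aromatic c, 3 neighbours → 0 H
  atom 9: C, bond orders sum to 4 (valence 4) → 0 H
  atom 10: N, bond orders sum to 3 (valence 3) → 0 H
  atom 11: aromatic c, 3 neighbours → 0 H
  atom 12: C, bond orders sum to 4 (valence 4) → 0 H
  atom 13: O, bond orders sum to 2 (valence 2) → 0 H
  atom 14: C, bond orders sum to 1 (valence 4) → 3 H
  atom 15: aromatic c, 3 neighbours → 0 H
  atom 16: C, bond orders sum to 4 (valence 4) → 0 H
  atom 17: N, bond orders sum to 3 (valence 3) → 0 H
  atom 18: aromatic c, 3 neighbours → 0 H
  atom 19: C, bond orders sum to 2 (valence 4) → 2 H
  atom 20: C, bond orders sum to 1 (valence 4) → 3 H
Totals → C:14, H:11, N:3, O:3.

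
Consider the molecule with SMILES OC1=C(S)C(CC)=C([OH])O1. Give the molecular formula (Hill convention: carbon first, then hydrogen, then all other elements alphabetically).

C6H8O3S

Walk through each heavy atom and fill implicit hydrogens from standard valence (C 4, N 3, O 2, S 2, halogen 1):
  atom 1: O, bond orders sum to 1 (valence 2) → 1 H
  atom 2: C, bond orders sum to 4 (valence 4) → 0 H
  atom 3: C, bond orders sum to 4 (valence 4) → 0 H
  atom 4: S, bond orders sum to 1 (valence 2) → 1 H
  atom 5: C, bond orders sum to 4 (valence 4) → 0 H
  atom 6: C, bond orders sum to 2 (valence 4) → 2 H
  atom 7: C, bond orders sum to 1 (valence 4) → 3 H
  atom 8: C, bond orders sum to 4 (valence 4) → 0 H
  atom 9: O with explicit H count 1
  atom 10: O, bond orders sum to 2 (valence 2) → 0 H
Totals → C:6, H:8, O:3, S:1.
In Hill order: C6H8O3S.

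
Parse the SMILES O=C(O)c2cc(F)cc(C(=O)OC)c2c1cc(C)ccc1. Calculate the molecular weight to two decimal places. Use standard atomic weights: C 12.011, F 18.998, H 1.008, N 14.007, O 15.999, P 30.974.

288.27 g/mol

First, the molecular formula is C16H13FO4 (counting implicit H from valence).
  C: 16 × 12.011 = 192.176
  F: 1 × 18.998 = 18.998
  H: 13 × 1.008 = 13.104
  O: 4 × 15.999 = 63.996
Sum: 16×12.011 + 1×18.998 + 13×1.008 + 4×15.999 = 288.274 → 288.27 g/mol.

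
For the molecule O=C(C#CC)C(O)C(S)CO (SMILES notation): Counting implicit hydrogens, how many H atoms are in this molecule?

Walk through each heavy atom and fill implicit hydrogens from standard valence (C 4, N 3, O 2, S 2, halogen 1):
  atom 1: O, bond orders sum to 2 (valence 2) → 0 H
  atom 2: C, bond orders sum to 4 (valence 4) → 0 H
  atom 3: C, bond orders sum to 4 (valence 4) → 0 H
  atom 4: C, bond orders sum to 4 (valence 4) → 0 H
  atom 5: C, bond orders sum to 1 (valence 4) → 3 H
  atom 6: C, bond orders sum to 3 (valence 4) → 1 H
  atom 7: O, bond orders sum to 1 (valence 2) → 1 H
  atom 8: C, bond orders sum to 3 (valence 4) → 1 H
  atom 9: S, bond orders sum to 1 (valence 2) → 1 H
  atom 10: C, bond orders sum to 2 (valence 4) → 2 H
  atom 11: O, bond orders sum to 1 (valence 2) → 1 H
Total hydrogens: 10.

10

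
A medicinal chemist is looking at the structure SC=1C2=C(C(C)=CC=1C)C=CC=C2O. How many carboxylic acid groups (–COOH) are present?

0

Scan the SMILES for the carboxylic acid motif — none present.
Groups that are present: 1 hydroxyl, 1 thiol.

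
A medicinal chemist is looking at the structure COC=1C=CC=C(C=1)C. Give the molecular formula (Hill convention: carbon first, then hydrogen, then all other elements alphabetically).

Walk through each heavy atom and fill implicit hydrogens from standard valence (C 4, N 3, O 2, S 2, halogen 1):
  atom 1: C, bond orders sum to 1 (valence 4) → 3 H
  atom 2: O, bond orders sum to 2 (valence 2) → 0 H
  atom 3: C, bond orders sum to 4 (valence 4) → 0 H
  atom 4: C, bond orders sum to 3 (valence 4) → 1 H
  atom 5: C, bond orders sum to 3 (valence 4) → 1 H
  atom 6: C, bond orders sum to 3 (valence 4) → 1 H
  atom 7: C, bond orders sum to 4 (valence 4) → 0 H
  atom 8: C, bond orders sum to 3 (valence 4) → 1 H
  atom 9: C, bond orders sum to 1 (valence 4) → 3 H
Totals → C:8, H:10, O:1.
In Hill order: C8H10O.

C8H10O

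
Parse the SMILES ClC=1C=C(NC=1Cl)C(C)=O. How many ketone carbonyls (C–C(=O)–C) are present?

The ketone motif appears at heavy-atom position 8 in the SMILES.
Ketone count: 1.

1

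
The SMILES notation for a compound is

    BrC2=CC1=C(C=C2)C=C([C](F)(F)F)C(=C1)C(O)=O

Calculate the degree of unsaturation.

8

Degree of unsaturation = (number of rings) + (number of π bonds).
Ring closures in the SMILES: 2.
π bonds: 6 double bonds (each 1 DoU) → 6 DoU from unsaturation.
Total DoU = 2 + 6 = 8.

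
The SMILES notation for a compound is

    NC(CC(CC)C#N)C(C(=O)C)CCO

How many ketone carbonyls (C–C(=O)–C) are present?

The ketone motif appears at heavy-atom position 10 in the SMILES.
Other groups present: 1 hydroxyl, 1 nitrile, 1 primary amine.
Ketone count: 1.

1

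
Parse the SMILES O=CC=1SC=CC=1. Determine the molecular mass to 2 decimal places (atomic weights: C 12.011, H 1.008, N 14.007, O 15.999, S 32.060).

First, the molecular formula is C5H4OS (counting implicit H from valence).
  C: 5 × 12.011 = 60.055
  H: 4 × 1.008 = 4.032
  O: 1 × 15.999 = 15.999
  S: 1 × 32.060 = 32.060
Sum: 5×12.011 + 4×1.008 + 1×15.999 + 1×32.060 = 112.146 → 112.15 g/mol.

112.15 g/mol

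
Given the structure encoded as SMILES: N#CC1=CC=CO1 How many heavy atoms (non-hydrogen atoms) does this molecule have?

7

Every atom symbol written in the SMILES (organic subset) is one heavy atom; implicit H are not written.
Heavy atoms by element → C:5, N:1, O:1.
Total: 7.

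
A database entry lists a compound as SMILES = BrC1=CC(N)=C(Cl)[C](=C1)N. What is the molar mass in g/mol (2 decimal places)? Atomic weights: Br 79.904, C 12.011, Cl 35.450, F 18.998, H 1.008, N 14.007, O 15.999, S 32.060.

221.48 g/mol

First, the molecular formula is C6H6BrClN2 (counting implicit H from valence).
  Br: 1 × 79.904 = 79.904
  C: 6 × 12.011 = 72.066
  Cl: 1 × 35.450 = 35.450
  H: 6 × 1.008 = 6.048
  N: 2 × 14.007 = 28.014
Sum: 1×79.904 + 6×12.011 + 1×35.450 + 6×1.008 + 2×14.007 = 221.482 → 221.48 g/mol.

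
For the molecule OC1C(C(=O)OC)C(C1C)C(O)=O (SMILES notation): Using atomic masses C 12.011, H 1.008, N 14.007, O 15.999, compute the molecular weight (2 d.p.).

188.18 g/mol

First, the molecular formula is C8H12O5 (counting implicit H from valence).
  C: 8 × 12.011 = 96.088
  H: 12 × 1.008 = 12.096
  O: 5 × 15.999 = 79.995
Sum: 8×12.011 + 12×1.008 + 5×15.999 = 188.179 → 188.18 g/mol.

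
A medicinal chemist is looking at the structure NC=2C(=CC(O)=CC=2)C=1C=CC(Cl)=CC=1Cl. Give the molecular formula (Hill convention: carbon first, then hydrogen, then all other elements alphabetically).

Walk through each heavy atom and fill implicit hydrogens from standard valence (C 4, N 3, O 2, S 2, halogen 1):
  atom 1: N, bond orders sum to 1 (valence 3) → 2 H
  atom 2: C, bond orders sum to 4 (valence 4) → 0 H
  atom 3: C, bond orders sum to 4 (valence 4) → 0 H
  atom 4: C, bond orders sum to 3 (valence 4) → 1 H
  atom 5: C, bond orders sum to 4 (valence 4) → 0 H
  atom 6: O, bond orders sum to 1 (valence 2) → 1 H
  atom 7: C, bond orders sum to 3 (valence 4) → 1 H
  atom 8: C, bond orders sum to 3 (valence 4) → 1 H
  atom 9: C, bond orders sum to 4 (valence 4) → 0 H
  atom 10: C, bond orders sum to 3 (valence 4) → 1 H
  atom 11: C, bond orders sum to 3 (valence 4) → 1 H
  atom 12: C, bond orders sum to 4 (valence 4) → 0 H
  atom 13: Cl (halogen, monovalent) → 0 H
  atom 14: C, bond orders sum to 3 (valence 4) → 1 H
  atom 15: C, bond orders sum to 4 (valence 4) → 0 H
  atom 16: Cl (halogen, monovalent) → 0 H
Totals → C:12, H:9, Cl:2, N:1, O:1.
In Hill order: C12H9Cl2NO.

C12H9Cl2NO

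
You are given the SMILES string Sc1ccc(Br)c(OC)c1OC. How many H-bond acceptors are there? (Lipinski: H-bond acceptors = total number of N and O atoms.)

N atoms: 0; O atoms: 2.
Lipinski HBA = 0 + 2 = 2.

2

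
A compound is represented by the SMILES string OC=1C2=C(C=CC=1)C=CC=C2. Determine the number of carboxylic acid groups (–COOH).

0

Scan the SMILES for the carboxylic acid motif — none present.
Groups that are present: 1 hydroxyl.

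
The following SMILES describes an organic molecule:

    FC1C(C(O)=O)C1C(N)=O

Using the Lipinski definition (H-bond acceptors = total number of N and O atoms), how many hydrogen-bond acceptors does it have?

N atoms: 1; O atoms: 3.
Lipinski HBA = 1 + 3 = 4.

4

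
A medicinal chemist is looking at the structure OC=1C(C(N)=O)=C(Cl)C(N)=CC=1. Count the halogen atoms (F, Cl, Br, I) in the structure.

1

Halogen atoms appear at heavy-atom position 8 (1×Cl).
Other groups present: 1 amide, 1 hydroxyl, 1 primary amine.
Halogen count: 1.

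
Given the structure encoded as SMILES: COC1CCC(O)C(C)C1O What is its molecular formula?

C8H16O3

Walk through each heavy atom and fill implicit hydrogens from standard valence (C 4, N 3, O 2, S 2, halogen 1):
  atom 1: C, bond orders sum to 1 (valence 4) → 3 H
  atom 2: O, bond orders sum to 2 (valence 2) → 0 H
  atom 3: C, bond orders sum to 3 (valence 4) → 1 H
  atom 4: C, bond orders sum to 2 (valence 4) → 2 H
  atom 5: C, bond orders sum to 2 (valence 4) → 2 H
  atom 6: C, bond orders sum to 3 (valence 4) → 1 H
  atom 7: O, bond orders sum to 1 (valence 2) → 1 H
  atom 8: C, bond orders sum to 3 (valence 4) → 1 H
  atom 9: C, bond orders sum to 1 (valence 4) → 3 H
  atom 10: C, bond orders sum to 3 (valence 4) → 1 H
  atom 11: O, bond orders sum to 1 (valence 2) → 1 H
Totals → C:8, H:16, O:3.
In Hill order: C8H16O3.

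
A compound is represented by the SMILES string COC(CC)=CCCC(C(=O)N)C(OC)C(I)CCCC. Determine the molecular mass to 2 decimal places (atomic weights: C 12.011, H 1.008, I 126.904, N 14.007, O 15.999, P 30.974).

First, the molecular formula is C16H30INO3 (counting implicit H from valence).
  C: 16 × 12.011 = 192.176
  H: 30 × 1.008 = 30.240
  I: 1 × 126.904 = 126.904
  N: 1 × 14.007 = 14.007
  O: 3 × 15.999 = 47.997
Sum: 16×12.011 + 30×1.008 + 1×126.904 + 1×14.007 + 3×15.999 = 411.324 → 411.32 g/mol.

411.32 g/mol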